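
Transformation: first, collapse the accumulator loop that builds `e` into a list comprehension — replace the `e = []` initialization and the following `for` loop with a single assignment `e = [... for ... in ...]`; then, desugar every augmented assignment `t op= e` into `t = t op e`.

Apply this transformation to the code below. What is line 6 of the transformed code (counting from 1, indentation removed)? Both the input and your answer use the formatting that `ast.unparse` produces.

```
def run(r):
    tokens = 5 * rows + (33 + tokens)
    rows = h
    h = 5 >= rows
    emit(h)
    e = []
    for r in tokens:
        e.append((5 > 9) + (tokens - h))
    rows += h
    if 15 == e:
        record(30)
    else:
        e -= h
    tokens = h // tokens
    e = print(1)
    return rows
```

e = [(5 > 9) + (tokens - h) for r in tokens]

Transformed code:
def run(r):
    tokens = 5 * rows + (33 + tokens)
    rows = h
    h = 5 >= rows
    emit(h)
    e = [(5 > 9) + (tokens - h) for r in tokens]
    rows = rows + h
    if 15 == e:
        record(30)
    else:
        e = e - h
    tokens = h // tokens
    e = print(1)
    return rows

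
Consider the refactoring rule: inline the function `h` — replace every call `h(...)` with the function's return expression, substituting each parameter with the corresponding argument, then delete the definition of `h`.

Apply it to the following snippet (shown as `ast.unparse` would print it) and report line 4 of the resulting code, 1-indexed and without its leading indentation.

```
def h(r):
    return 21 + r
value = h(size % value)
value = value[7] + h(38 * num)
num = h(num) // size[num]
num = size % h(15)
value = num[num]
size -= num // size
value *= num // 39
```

num = size % (21 + 15)

Transformed code:
value = 21 + size % value
value = value[7] + (21 + 38 * num)
num = (21 + num) // size[num]
num = size % (21 + 15)
value = num[num]
size -= num // size
value *= num // 39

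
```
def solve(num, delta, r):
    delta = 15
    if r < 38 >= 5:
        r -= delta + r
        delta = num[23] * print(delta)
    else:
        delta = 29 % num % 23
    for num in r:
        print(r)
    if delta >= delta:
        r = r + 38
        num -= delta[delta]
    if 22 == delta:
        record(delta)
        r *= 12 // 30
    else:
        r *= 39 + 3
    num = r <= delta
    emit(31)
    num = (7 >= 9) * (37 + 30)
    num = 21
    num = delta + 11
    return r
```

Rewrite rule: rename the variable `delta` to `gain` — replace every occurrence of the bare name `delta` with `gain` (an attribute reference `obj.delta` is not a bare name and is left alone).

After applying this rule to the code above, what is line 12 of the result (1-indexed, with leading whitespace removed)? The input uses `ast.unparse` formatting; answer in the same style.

Transformed code:
def solve(num, gain, r):
    gain = 15
    if r < 38 >= 5:
        r -= gain + r
        gain = num[23] * print(gain)
    else:
        gain = 29 % num % 23
    for num in r:
        print(r)
    if gain >= gain:
        r = r + 38
        num -= gain[gain]
    if 22 == gain:
        record(gain)
        r *= 12 // 30
    else:
        r *= 39 + 3
    num = r <= gain
    emit(31)
    num = (7 >= 9) * (37 + 30)
    num = 21
    num = gain + 11
    return r

num -= gain[gain]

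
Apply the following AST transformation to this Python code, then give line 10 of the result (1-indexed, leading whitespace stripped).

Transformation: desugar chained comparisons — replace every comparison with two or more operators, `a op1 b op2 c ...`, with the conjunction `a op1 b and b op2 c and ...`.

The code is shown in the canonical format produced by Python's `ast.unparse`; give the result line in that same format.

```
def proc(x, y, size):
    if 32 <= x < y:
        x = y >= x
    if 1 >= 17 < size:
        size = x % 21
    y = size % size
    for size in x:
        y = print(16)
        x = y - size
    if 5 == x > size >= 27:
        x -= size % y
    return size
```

if 5 == x and x > size and (size >= 27):

Transformed code:
def proc(x, y, size):
    if 32 <= x and x < y:
        x = y >= x
    if 1 >= 17 and 17 < size:
        size = x % 21
    y = size % size
    for size in x:
        y = print(16)
        x = y - size
    if 5 == x and x > size and (size >= 27):
        x -= size % y
    return size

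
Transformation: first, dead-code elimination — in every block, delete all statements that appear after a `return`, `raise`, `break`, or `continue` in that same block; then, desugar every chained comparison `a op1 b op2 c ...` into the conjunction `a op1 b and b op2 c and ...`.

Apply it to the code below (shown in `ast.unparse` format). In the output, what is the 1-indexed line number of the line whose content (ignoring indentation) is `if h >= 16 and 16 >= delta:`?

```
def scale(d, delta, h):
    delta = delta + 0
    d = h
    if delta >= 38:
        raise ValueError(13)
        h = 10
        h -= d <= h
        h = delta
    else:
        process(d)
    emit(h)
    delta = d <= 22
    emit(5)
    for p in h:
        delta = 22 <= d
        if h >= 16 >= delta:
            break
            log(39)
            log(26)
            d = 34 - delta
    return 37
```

13

Transformed code:
def scale(d, delta, h):
    delta = delta + 0
    d = h
    if delta >= 38:
        raise ValueError(13)
    else:
        process(d)
    emit(h)
    delta = d <= 22
    emit(5)
    for p in h:
        delta = 22 <= d
        if h >= 16 and 16 >= delta:
            break
    return 37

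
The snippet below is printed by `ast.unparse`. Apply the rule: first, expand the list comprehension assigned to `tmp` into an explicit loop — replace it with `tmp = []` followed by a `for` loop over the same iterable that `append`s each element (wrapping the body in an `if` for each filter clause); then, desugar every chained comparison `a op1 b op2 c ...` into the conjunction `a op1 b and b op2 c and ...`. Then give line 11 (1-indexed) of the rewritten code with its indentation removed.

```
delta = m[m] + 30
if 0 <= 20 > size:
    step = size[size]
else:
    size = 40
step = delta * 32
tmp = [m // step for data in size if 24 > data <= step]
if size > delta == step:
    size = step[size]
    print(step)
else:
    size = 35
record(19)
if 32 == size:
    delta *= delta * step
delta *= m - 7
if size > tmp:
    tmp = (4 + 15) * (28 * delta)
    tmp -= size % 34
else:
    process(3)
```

Transformed code:
delta = m[m] + 30
if 0 <= 20 and 20 > size:
    step = size[size]
else:
    size = 40
step = delta * 32
tmp = []
for data in size:
    if 24 > data and data <= step:
        tmp.append(m // step)
if size > delta and delta == step:
    size = step[size]
    print(step)
else:
    size = 35
record(19)
if 32 == size:
    delta *= delta * step
delta *= m - 7
if size > tmp:
    tmp = (4 + 15) * (28 * delta)
    tmp -= size % 34
else:
    process(3)

if size > delta and delta == step:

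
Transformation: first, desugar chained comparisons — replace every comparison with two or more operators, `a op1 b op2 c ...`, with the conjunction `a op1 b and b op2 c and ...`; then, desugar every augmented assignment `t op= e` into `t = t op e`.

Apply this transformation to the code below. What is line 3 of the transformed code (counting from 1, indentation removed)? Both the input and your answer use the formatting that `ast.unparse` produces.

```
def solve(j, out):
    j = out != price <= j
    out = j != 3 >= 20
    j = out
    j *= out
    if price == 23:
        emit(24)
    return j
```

Transformed code:
def solve(j, out):
    j = out != price and price <= j
    out = j != 3 and 3 >= 20
    j = out
    j = j * out
    if price == 23:
        emit(24)
    return j

out = j != 3 and 3 >= 20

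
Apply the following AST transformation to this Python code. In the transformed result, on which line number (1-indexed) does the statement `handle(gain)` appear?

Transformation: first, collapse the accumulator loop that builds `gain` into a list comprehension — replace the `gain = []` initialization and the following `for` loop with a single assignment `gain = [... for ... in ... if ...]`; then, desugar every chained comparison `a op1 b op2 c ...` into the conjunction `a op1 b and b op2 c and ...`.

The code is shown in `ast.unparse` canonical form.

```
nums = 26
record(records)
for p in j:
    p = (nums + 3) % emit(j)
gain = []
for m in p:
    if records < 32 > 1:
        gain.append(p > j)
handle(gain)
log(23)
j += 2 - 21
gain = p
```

6

Transformed code:
nums = 26
record(records)
for p in j:
    p = (nums + 3) % emit(j)
gain = [p > j for m in p if records < 32 and 32 > 1]
handle(gain)
log(23)
j += 2 - 21
gain = p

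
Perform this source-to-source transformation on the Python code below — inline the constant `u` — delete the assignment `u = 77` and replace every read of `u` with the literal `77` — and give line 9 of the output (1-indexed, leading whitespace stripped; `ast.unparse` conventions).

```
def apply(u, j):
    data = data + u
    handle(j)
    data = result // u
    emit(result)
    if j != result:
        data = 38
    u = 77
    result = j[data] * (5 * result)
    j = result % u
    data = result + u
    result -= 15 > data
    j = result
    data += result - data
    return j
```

Transformed code:
def apply(u, j):
    data = data + 77
    handle(j)
    data = result // 77
    emit(result)
    if j != result:
        data = 38
    result = j[data] * (5 * result)
    j = result % 77
    data = result + 77
    result -= 15 > data
    j = result
    data += result - data
    return j

j = result % 77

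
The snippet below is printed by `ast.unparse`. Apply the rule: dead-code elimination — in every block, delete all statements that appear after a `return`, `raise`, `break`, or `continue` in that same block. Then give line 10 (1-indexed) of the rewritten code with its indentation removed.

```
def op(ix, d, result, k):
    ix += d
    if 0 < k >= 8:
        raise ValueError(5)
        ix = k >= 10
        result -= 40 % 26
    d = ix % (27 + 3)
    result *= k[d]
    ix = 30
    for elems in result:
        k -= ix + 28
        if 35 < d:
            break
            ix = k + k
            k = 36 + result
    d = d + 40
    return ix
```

if 35 < d:

Transformed code:
def op(ix, d, result, k):
    ix += d
    if 0 < k >= 8:
        raise ValueError(5)
    d = ix % (27 + 3)
    result *= k[d]
    ix = 30
    for elems in result:
        k -= ix + 28
        if 35 < d:
            break
    d = d + 40
    return ix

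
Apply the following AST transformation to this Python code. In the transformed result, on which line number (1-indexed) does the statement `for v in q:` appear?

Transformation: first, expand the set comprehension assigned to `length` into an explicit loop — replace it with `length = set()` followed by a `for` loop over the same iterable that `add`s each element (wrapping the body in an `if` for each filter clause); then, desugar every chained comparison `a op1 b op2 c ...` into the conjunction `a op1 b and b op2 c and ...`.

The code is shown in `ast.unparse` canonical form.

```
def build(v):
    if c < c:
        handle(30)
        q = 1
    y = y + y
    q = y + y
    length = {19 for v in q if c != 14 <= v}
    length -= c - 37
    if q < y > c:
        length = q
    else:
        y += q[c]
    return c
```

8

Transformed code:
def build(v):
    if c < c:
        handle(30)
        q = 1
    y = y + y
    q = y + y
    length = set()
    for v in q:
        if c != 14 and 14 <= v:
            length.add(19)
    length -= c - 37
    if q < y and y > c:
        length = q
    else:
        y += q[c]
    return c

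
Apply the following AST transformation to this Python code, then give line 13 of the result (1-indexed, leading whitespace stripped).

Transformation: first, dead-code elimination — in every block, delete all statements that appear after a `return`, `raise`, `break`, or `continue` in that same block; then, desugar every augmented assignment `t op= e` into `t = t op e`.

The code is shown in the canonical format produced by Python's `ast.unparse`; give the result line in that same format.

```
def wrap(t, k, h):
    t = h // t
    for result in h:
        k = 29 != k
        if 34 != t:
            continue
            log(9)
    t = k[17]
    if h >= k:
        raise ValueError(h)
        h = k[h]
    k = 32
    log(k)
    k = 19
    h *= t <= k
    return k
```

h = h * (t <= k)

Transformed code:
def wrap(t, k, h):
    t = h // t
    for result in h:
        k = 29 != k
        if 34 != t:
            continue
    t = k[17]
    if h >= k:
        raise ValueError(h)
    k = 32
    log(k)
    k = 19
    h = h * (t <= k)
    return k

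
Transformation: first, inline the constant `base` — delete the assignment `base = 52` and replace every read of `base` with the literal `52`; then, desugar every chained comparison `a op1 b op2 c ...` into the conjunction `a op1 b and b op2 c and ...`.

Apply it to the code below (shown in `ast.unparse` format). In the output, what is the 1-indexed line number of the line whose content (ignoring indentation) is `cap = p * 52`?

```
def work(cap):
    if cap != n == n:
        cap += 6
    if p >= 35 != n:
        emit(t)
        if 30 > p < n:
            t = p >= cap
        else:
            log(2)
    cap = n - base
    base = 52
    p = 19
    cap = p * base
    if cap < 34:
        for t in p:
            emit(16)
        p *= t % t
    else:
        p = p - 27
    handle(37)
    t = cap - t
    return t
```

12

Transformed code:
def work(cap):
    if cap != n and n == n:
        cap += 6
    if p >= 35 and 35 != n:
        emit(t)
        if 30 > p and p < n:
            t = p >= cap
        else:
            log(2)
    cap = n - 52
    p = 19
    cap = p * 52
    if cap < 34:
        for t in p:
            emit(16)
        p *= t % t
    else:
        p = p - 27
    handle(37)
    t = cap - t
    return t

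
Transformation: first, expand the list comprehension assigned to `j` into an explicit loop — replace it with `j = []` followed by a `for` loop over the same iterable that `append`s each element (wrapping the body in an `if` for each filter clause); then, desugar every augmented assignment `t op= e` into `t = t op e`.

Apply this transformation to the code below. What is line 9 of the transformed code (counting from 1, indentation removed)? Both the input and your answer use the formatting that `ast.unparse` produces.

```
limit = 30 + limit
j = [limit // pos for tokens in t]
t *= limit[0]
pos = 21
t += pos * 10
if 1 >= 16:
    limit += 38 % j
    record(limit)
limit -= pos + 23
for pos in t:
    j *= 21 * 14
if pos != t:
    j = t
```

limit = limit + 38 % j

Transformed code:
limit = 30 + limit
j = []
for tokens in t:
    j.append(limit // pos)
t = t * limit[0]
pos = 21
t = t + pos * 10
if 1 >= 16:
    limit = limit + 38 % j
    record(limit)
limit = limit - (pos + 23)
for pos in t:
    j = j * (21 * 14)
if pos != t:
    j = t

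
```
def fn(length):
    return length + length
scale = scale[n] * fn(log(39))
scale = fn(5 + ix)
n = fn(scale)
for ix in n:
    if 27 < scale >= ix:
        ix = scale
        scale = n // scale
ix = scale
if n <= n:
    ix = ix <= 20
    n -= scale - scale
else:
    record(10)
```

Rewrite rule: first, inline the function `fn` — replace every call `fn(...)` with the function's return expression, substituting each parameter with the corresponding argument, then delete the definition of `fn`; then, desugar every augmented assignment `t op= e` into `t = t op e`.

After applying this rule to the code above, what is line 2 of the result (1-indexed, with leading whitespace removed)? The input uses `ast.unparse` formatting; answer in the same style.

scale = 5 + ix + (5 + ix)

Transformed code:
scale = scale[n] * (log(39) + log(39))
scale = 5 + ix + (5 + ix)
n = scale + scale
for ix in n:
    if 27 < scale >= ix:
        ix = scale
        scale = n // scale
ix = scale
if n <= n:
    ix = ix <= 20
    n = n - (scale - scale)
else:
    record(10)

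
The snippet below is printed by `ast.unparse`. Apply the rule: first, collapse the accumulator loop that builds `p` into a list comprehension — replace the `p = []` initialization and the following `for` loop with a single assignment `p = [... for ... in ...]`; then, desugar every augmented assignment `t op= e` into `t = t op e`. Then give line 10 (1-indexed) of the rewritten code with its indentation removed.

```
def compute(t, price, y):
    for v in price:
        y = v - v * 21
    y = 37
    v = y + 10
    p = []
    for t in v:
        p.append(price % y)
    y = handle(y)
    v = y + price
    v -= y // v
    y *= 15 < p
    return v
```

y = y * (15 < p)

Transformed code:
def compute(t, price, y):
    for v in price:
        y = v - v * 21
    y = 37
    v = y + 10
    p = [price % y for t in v]
    y = handle(y)
    v = y + price
    v = v - y // v
    y = y * (15 < p)
    return v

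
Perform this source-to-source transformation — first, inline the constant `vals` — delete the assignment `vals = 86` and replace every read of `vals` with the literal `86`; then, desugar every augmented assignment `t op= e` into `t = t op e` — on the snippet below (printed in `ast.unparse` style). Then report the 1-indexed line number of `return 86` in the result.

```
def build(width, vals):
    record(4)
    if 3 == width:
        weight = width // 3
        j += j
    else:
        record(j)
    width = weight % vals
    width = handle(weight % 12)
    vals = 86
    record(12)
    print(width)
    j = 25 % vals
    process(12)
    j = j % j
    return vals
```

Transformed code:
def build(width, vals):
    record(4)
    if 3 == width:
        weight = width // 3
        j = j + j
    else:
        record(j)
    width = weight % 86
    width = handle(weight % 12)
    record(12)
    print(width)
    j = 25 % 86
    process(12)
    j = j % j
    return 86

15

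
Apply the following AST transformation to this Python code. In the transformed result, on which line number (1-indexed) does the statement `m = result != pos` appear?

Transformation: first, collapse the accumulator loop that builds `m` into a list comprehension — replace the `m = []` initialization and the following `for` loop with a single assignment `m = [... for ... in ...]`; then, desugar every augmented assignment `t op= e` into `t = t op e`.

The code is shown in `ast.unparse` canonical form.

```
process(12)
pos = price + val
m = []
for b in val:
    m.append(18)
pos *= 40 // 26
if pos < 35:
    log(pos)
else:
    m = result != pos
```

8

Transformed code:
process(12)
pos = price + val
m = [18 for b in val]
pos = pos * (40 // 26)
if pos < 35:
    log(pos)
else:
    m = result != pos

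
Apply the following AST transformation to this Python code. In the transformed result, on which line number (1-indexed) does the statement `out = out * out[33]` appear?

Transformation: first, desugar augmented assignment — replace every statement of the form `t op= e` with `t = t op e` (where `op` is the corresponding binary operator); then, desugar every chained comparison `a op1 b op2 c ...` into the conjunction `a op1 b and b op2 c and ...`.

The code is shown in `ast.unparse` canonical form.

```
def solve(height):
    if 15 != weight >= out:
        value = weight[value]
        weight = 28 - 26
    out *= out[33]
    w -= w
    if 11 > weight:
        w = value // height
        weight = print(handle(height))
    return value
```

Transformed code:
def solve(height):
    if 15 != weight and weight >= out:
        value = weight[value]
        weight = 28 - 26
    out = out * out[33]
    w = w - w
    if 11 > weight:
        w = value // height
        weight = print(handle(height))
    return value

5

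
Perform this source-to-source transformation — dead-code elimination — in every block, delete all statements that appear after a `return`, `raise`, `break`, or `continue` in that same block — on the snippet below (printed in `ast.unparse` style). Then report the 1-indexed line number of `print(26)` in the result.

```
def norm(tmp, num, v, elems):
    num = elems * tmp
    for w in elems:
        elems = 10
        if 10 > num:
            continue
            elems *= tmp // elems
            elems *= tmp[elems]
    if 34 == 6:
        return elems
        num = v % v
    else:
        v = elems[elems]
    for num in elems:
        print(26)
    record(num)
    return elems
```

12

Transformed code:
def norm(tmp, num, v, elems):
    num = elems * tmp
    for w in elems:
        elems = 10
        if 10 > num:
            continue
    if 34 == 6:
        return elems
    else:
        v = elems[elems]
    for num in elems:
        print(26)
    record(num)
    return elems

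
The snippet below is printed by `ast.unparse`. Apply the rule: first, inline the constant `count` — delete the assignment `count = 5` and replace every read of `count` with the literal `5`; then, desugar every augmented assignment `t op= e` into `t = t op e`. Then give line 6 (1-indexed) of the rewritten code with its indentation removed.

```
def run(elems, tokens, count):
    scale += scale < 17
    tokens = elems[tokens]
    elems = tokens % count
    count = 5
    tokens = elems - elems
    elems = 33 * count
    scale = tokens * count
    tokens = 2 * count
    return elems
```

Transformed code:
def run(elems, tokens, count):
    scale = scale + (scale < 17)
    tokens = elems[tokens]
    elems = tokens % 5
    tokens = elems - elems
    elems = 33 * 5
    scale = tokens * 5
    tokens = 2 * 5
    return elems

elems = 33 * 5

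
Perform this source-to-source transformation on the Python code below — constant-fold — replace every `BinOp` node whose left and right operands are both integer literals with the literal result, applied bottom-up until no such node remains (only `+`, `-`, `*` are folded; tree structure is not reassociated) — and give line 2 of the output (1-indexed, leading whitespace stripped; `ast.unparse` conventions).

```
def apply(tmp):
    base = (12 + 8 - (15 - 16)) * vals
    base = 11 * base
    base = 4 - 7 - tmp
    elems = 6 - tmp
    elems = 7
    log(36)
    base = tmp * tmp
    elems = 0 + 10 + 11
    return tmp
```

base = 21 * vals

Transformed code:
def apply(tmp):
    base = 21 * vals
    base = 11 * base
    base = -3 - tmp
    elems = 6 - tmp
    elems = 7
    log(36)
    base = tmp * tmp
    elems = 21
    return tmp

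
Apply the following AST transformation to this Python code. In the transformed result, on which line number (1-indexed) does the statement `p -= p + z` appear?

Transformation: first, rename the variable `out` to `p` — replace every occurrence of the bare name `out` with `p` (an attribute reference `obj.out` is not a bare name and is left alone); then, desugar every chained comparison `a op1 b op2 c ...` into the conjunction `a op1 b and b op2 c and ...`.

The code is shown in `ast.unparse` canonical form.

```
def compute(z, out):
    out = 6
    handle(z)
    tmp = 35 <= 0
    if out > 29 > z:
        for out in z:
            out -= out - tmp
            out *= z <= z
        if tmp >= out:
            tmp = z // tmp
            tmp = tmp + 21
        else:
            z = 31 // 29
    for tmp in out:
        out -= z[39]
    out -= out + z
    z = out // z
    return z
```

16

Transformed code:
def compute(z, p):
    p = 6
    handle(z)
    tmp = 35 <= 0
    if p > 29 and 29 > z:
        for p in z:
            p -= p - tmp
            p *= z <= z
        if tmp >= p:
            tmp = z // tmp
            tmp = tmp + 21
        else:
            z = 31 // 29
    for tmp in p:
        p -= z[39]
    p -= p + z
    z = p // z
    return z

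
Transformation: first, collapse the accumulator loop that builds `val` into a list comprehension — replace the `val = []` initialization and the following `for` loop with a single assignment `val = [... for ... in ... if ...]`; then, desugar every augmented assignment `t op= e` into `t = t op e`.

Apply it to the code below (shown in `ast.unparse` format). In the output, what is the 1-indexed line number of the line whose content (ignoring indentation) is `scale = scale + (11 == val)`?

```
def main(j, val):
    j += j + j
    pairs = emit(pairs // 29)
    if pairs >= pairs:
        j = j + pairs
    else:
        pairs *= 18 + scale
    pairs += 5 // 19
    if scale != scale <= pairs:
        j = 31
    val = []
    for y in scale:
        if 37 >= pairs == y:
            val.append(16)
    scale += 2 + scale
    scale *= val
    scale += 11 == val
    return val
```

Transformed code:
def main(j, val):
    j = j + (j + j)
    pairs = emit(pairs // 29)
    if pairs >= pairs:
        j = j + pairs
    else:
        pairs = pairs * (18 + scale)
    pairs = pairs + 5 // 19
    if scale != scale <= pairs:
        j = 31
    val = [16 for y in scale if 37 >= pairs == y]
    scale = scale + (2 + scale)
    scale = scale * val
    scale = scale + (11 == val)
    return val

14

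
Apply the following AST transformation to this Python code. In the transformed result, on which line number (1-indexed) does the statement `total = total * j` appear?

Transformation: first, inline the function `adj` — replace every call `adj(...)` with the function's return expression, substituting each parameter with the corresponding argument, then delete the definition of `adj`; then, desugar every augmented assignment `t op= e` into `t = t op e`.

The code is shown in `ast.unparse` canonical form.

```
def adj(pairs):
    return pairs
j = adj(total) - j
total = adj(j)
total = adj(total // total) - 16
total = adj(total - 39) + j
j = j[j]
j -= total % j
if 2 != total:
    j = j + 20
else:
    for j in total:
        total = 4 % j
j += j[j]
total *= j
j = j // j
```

Transformed code:
j = total - j
total = j
total = total // total - 16
total = total - 39 + j
j = j[j]
j = j - total % j
if 2 != total:
    j = j + 20
else:
    for j in total:
        total = 4 % j
j = j + j[j]
total = total * j
j = j // j

13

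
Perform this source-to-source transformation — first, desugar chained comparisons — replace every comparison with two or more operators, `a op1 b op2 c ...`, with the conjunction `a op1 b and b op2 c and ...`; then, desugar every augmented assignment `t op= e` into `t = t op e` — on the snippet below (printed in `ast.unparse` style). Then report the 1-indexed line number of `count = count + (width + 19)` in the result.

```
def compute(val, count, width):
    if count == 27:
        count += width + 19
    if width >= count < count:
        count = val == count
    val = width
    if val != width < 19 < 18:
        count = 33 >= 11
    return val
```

Transformed code:
def compute(val, count, width):
    if count == 27:
        count = count + (width + 19)
    if width >= count and count < count:
        count = val == count
    val = width
    if val != width and width < 19 and (19 < 18):
        count = 33 >= 11
    return val

3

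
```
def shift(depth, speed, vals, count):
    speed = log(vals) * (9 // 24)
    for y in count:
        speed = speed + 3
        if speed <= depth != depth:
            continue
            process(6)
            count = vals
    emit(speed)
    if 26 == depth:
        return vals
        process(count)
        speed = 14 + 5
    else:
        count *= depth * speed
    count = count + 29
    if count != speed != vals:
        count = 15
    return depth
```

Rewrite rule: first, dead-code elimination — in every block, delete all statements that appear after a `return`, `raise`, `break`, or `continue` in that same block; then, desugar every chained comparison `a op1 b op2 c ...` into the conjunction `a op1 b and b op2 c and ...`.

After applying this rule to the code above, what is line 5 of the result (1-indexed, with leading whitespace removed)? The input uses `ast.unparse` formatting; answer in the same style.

if speed <= depth and depth != depth:

Transformed code:
def shift(depth, speed, vals, count):
    speed = log(vals) * (9 // 24)
    for y in count:
        speed = speed + 3
        if speed <= depth and depth != depth:
            continue
    emit(speed)
    if 26 == depth:
        return vals
    else:
        count *= depth * speed
    count = count + 29
    if count != speed and speed != vals:
        count = 15
    return depth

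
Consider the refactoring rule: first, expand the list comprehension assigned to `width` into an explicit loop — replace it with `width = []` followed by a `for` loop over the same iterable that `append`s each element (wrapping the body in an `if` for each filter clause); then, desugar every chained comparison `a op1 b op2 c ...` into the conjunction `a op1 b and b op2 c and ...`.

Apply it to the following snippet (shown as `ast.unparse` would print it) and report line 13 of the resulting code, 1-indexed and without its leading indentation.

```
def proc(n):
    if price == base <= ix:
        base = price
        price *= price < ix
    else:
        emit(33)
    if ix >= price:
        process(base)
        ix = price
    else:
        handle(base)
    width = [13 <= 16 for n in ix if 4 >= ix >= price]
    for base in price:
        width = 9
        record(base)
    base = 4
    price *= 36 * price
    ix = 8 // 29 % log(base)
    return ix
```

Transformed code:
def proc(n):
    if price == base and base <= ix:
        base = price
        price *= price < ix
    else:
        emit(33)
    if ix >= price:
        process(base)
        ix = price
    else:
        handle(base)
    width = []
    for n in ix:
        if 4 >= ix and ix >= price:
            width.append(13 <= 16)
    for base in price:
        width = 9
        record(base)
    base = 4
    price *= 36 * price
    ix = 8 // 29 % log(base)
    return ix

for n in ix:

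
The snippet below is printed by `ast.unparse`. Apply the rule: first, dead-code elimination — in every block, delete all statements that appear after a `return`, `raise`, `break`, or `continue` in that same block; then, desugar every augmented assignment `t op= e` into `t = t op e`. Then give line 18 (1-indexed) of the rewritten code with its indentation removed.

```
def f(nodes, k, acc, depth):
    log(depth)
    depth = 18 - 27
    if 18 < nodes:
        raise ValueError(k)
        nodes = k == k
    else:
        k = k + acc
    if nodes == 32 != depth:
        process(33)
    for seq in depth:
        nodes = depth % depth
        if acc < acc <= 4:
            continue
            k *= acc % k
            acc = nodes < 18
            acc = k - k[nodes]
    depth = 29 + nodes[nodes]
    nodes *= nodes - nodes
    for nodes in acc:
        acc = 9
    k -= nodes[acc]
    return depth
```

Transformed code:
def f(nodes, k, acc, depth):
    log(depth)
    depth = 18 - 27
    if 18 < nodes:
        raise ValueError(k)
    else:
        k = k + acc
    if nodes == 32 != depth:
        process(33)
    for seq in depth:
        nodes = depth % depth
        if acc < acc <= 4:
            continue
    depth = 29 + nodes[nodes]
    nodes = nodes * (nodes - nodes)
    for nodes in acc:
        acc = 9
    k = k - nodes[acc]
    return depth

k = k - nodes[acc]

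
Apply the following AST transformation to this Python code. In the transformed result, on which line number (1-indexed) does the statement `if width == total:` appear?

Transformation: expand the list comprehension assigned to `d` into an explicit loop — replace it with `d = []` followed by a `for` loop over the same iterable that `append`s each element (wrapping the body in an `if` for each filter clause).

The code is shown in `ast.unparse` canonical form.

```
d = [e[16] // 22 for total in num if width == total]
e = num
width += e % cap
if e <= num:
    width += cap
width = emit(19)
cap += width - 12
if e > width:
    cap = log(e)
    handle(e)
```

3

Transformed code:
d = []
for total in num:
    if width == total:
        d.append(e[16] // 22)
e = num
width += e % cap
if e <= num:
    width += cap
width = emit(19)
cap += width - 12
if e > width:
    cap = log(e)
    handle(e)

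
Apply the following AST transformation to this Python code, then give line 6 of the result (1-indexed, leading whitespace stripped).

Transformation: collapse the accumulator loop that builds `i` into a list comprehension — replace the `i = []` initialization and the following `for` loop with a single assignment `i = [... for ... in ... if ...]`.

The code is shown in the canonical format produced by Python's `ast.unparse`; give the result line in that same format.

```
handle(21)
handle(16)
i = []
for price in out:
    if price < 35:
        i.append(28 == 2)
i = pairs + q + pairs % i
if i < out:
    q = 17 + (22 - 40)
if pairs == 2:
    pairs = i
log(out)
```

q = 17 + (22 - 40)

Transformed code:
handle(21)
handle(16)
i = [28 == 2 for price in out if price < 35]
i = pairs + q + pairs % i
if i < out:
    q = 17 + (22 - 40)
if pairs == 2:
    pairs = i
log(out)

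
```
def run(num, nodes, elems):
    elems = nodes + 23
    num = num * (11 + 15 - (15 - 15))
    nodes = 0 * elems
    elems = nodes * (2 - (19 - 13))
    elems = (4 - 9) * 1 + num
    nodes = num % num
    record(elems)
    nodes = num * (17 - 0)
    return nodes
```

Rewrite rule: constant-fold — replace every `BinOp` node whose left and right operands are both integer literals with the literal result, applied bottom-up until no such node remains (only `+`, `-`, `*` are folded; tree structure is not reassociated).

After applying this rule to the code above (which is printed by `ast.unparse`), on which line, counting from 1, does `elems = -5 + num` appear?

6

Transformed code:
def run(num, nodes, elems):
    elems = nodes + 23
    num = num * 26
    nodes = 0 * elems
    elems = nodes * -4
    elems = -5 + num
    nodes = num % num
    record(elems)
    nodes = num * 17
    return nodes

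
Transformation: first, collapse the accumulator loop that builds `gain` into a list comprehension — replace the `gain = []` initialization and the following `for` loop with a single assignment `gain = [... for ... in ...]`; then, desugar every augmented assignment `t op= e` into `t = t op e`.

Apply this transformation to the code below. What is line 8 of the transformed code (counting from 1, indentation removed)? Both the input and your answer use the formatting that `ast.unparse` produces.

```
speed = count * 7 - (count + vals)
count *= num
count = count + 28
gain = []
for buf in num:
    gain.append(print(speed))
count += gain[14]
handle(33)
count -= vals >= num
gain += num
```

gain = gain + num

Transformed code:
speed = count * 7 - (count + vals)
count = count * num
count = count + 28
gain = [print(speed) for buf in num]
count = count + gain[14]
handle(33)
count = count - (vals >= num)
gain = gain + num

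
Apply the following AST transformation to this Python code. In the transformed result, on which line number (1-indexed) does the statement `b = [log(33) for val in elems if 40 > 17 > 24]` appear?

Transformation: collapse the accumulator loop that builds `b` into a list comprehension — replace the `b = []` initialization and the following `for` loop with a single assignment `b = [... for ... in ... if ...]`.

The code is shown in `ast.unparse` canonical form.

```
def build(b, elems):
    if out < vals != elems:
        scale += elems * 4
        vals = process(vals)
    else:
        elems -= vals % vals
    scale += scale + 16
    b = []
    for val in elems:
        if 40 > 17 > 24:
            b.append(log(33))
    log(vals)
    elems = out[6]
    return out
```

Transformed code:
def build(b, elems):
    if out < vals != elems:
        scale += elems * 4
        vals = process(vals)
    else:
        elems -= vals % vals
    scale += scale + 16
    b = [log(33) for val in elems if 40 > 17 > 24]
    log(vals)
    elems = out[6]
    return out

8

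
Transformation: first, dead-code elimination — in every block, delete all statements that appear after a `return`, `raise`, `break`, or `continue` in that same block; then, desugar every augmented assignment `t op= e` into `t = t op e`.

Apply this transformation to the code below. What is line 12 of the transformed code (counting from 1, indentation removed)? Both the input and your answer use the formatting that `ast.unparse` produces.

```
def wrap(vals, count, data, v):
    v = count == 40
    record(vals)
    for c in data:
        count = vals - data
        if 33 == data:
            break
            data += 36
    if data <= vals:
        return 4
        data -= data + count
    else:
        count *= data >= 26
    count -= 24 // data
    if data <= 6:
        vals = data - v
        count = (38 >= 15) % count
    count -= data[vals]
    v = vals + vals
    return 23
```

Transformed code:
def wrap(vals, count, data, v):
    v = count == 40
    record(vals)
    for c in data:
        count = vals - data
        if 33 == data:
            break
    if data <= vals:
        return 4
    else:
        count = count * (data >= 26)
    count = count - 24 // data
    if data <= 6:
        vals = data - v
        count = (38 >= 15) % count
    count = count - data[vals]
    v = vals + vals
    return 23

count = count - 24 // data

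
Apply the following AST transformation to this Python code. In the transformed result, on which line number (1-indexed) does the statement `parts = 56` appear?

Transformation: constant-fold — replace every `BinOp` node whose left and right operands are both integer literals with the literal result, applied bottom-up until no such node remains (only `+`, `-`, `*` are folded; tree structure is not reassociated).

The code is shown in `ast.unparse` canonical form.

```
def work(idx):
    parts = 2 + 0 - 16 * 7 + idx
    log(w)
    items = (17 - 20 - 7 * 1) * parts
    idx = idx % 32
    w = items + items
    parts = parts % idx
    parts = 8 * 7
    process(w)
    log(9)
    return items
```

8

Transformed code:
def work(idx):
    parts = -110 + idx
    log(w)
    items = -10 * parts
    idx = idx % 32
    w = items + items
    parts = parts % idx
    parts = 56
    process(w)
    log(9)
    return items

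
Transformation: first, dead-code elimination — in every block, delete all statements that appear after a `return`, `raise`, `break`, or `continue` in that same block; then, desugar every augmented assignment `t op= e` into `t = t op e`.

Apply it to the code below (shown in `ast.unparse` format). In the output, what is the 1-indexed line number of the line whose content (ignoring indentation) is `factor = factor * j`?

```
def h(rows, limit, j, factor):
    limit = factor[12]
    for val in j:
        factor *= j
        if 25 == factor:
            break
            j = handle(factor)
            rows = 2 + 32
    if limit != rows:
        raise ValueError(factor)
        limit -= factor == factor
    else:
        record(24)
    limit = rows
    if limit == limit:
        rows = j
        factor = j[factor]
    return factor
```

Transformed code:
def h(rows, limit, j, factor):
    limit = factor[12]
    for val in j:
        factor = factor * j
        if 25 == factor:
            break
    if limit != rows:
        raise ValueError(factor)
    else:
        record(24)
    limit = rows
    if limit == limit:
        rows = j
        factor = j[factor]
    return factor

4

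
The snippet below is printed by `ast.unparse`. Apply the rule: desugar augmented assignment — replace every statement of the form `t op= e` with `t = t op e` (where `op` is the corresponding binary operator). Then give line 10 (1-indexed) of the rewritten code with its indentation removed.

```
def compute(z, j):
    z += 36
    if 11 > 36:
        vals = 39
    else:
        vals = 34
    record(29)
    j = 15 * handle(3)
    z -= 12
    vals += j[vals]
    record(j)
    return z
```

Transformed code:
def compute(z, j):
    z = z + 36
    if 11 > 36:
        vals = 39
    else:
        vals = 34
    record(29)
    j = 15 * handle(3)
    z = z - 12
    vals = vals + j[vals]
    record(j)
    return z

vals = vals + j[vals]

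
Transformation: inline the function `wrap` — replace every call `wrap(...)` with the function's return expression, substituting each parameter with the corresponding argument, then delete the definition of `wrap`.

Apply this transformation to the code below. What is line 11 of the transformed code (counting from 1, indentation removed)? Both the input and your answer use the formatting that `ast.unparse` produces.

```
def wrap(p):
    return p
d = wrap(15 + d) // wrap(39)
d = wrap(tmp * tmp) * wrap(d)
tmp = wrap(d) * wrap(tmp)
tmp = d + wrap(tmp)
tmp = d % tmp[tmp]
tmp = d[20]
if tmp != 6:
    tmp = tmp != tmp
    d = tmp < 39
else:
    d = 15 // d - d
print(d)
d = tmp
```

d = 15 // d - d

Transformed code:
d = (15 + d) // 39
d = tmp * tmp * d
tmp = d * tmp
tmp = d + tmp
tmp = d % tmp[tmp]
tmp = d[20]
if tmp != 6:
    tmp = tmp != tmp
    d = tmp < 39
else:
    d = 15 // d - d
print(d)
d = tmp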